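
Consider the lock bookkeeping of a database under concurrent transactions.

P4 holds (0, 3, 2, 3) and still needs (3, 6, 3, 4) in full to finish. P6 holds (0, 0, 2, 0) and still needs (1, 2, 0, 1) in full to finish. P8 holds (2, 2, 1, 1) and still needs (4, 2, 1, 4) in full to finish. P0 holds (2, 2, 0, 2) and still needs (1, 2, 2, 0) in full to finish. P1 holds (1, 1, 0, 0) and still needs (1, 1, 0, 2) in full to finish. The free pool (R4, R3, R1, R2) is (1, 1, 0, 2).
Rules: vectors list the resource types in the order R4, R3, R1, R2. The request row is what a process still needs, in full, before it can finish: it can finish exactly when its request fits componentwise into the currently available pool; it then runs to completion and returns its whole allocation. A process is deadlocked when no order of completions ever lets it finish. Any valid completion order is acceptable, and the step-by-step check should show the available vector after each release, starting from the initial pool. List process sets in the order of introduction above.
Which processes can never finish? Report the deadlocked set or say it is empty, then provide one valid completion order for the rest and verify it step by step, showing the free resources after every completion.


No process is deadlocked.
Key observation: no deadlock: P1 fits now, and the freed resources carry the rest through.
The rest can finish in the order P1, P6, P0, P8, P4. Verifying each step:
  pool = (1, 1, 0, 2)
  P1: need (1, 1, 0, 2) fits (1, 1, 0, 2); releases (1, 1, 0, 0), pool now (2, 2, 0, 2)
  P6: need (1, 2, 0, 1) fits (2, 2, 0, 2); releases (0, 0, 2, 0), pool now (2, 2, 2, 2)
  P0: need (1, 2, 2, 0) fits (2, 2, 2, 2); releases (2, 2, 0, 2), pool now (4, 4, 2, 4)
  P8: need (4, 2, 1, 4) fits (4, 4, 2, 4); releases (2, 2, 1, 1), pool now (6, 6, 3, 5)
  P4: need (3, 6, 3, 4) fits (6, 6, 3, 5); releases (0, 3, 2, 3), pool now (6, 9, 5, 8)


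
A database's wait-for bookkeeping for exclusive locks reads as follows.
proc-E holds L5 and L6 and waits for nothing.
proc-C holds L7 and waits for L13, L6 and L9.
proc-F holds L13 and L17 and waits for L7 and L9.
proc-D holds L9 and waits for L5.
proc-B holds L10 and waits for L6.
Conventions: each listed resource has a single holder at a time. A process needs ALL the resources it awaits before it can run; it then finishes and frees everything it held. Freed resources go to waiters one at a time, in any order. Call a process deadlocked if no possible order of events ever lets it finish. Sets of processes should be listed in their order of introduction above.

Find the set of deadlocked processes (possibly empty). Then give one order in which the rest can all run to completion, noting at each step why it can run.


Deadlocked set: proc-C and proc-F.
Key observation: nobody on the ring proc-C -> proc-F -> proc-C can start until another member finishes, which never happens; no other process is dragged down with it.
One completion order for the rest: proc-E, proc-B, proc-D.
Verifying each step:
  proc-E waits on nothing -> runs at once and releases L5 and L6
  proc-B waits on L6 — all released -> runs and releases L10
  proc-D waits on L5 — all released -> runs and releases L9


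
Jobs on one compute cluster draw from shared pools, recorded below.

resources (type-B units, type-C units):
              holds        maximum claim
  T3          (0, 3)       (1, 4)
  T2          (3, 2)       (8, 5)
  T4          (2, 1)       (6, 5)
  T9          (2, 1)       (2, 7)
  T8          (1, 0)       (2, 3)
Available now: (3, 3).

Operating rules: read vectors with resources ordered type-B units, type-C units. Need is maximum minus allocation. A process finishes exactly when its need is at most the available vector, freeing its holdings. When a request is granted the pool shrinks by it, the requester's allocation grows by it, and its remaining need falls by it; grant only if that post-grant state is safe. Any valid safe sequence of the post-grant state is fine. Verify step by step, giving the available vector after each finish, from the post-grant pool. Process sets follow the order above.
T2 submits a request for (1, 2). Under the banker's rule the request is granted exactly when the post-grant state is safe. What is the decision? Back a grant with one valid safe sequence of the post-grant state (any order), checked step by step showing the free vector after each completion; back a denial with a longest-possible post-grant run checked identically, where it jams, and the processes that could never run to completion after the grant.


DENY — the pretend-granted state is unsafe.
Key observation: after T3, T8 the pool peaks at (3, 4), and each blocked process is short somewhere: T2 on type-B units; T4 on type-B units; T9 on type-C units.
On the post-grant state, T3, T8 is a maximal run — nothing extends it. Step-by-step check:
  pool = (2, 1)
  T3: need (1, 1) fits (2, 1); releases (0, 3), pool now (2, 4)
  T8: need (1, 3) fits (2, 4); releases (1, 0), pool now (3, 4)
  T2 cannot run: need (4, 1) vs free (3, 4) (insufficient type-B units)
  T4 cannot run: need (4, 4) vs free (3, 4) (insufficient type-B units)
  T9 cannot run: need (0, 6) vs free (3, 4) (insufficient type-C units)
Processes that could never finish after the grant: T2, T4 and T9.


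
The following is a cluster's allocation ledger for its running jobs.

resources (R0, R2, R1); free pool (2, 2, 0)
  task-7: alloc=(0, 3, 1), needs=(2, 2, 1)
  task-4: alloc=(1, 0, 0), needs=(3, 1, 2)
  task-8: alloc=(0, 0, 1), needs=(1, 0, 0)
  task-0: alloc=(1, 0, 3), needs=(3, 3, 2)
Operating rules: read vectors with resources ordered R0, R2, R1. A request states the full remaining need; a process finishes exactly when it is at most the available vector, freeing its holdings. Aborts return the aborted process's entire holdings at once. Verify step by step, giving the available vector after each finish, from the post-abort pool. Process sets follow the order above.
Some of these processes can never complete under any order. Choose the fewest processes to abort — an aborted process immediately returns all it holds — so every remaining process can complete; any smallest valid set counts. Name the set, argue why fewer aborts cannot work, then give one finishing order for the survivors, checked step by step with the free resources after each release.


The answer: abort task-0.
Key observation: the returned (1, 0, 3) from task-0 is what brings task-4 — unrunnable before, under any order — into play at step 1.
Why nothing smaller works: aborting no one leaves the state deadlocked as given.
One survivor order: task-4, task-7, task-8. Verifying each step (post-abort pool first):
  pool = (3, 2, 3)
  task-4 needs (3, 1, 2) <= (3, 2, 3) -> finishes; pool += (1, 0, 0) = (4, 2, 3)
  task-7 needs (2, 2, 1) <= (4, 2, 3) -> finishes; pool += (0, 3, 1) = (4, 5, 4)
  task-8 needs (1, 0, 0) <= (4, 5, 4) -> finishes; pool += (0, 0, 1) = (4, 5, 5)


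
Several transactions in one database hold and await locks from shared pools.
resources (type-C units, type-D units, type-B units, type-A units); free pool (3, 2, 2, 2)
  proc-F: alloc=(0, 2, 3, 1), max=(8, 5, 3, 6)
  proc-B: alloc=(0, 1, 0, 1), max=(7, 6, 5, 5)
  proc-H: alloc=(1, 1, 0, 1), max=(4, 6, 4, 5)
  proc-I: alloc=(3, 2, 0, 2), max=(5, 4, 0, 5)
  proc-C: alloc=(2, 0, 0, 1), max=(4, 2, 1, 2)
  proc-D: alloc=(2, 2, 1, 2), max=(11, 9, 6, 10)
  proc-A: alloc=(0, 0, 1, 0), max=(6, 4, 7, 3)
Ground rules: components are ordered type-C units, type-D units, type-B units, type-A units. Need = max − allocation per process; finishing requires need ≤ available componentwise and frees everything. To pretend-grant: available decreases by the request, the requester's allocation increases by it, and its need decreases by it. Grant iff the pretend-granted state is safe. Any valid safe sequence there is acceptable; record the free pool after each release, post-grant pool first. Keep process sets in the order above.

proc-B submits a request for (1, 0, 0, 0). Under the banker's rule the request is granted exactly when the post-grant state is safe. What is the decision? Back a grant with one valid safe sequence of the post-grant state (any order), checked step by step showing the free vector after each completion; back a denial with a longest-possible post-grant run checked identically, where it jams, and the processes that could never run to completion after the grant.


DENY: after the grant no complete ordering would exist.
Key observation: after proc-C, proc-I the pool peaks at (7, 4, 2, 5), and each blocked process is short somewhere: proc-F on type-C units; proc-B on type-D units, type-B units; proc-H on type-D units, type-B units; proc-D on type-C units, type-D units, type-B units, type-A units; proc-A on type-B units.
Pretend the grant happened; the run proc-C, proc-I goes as far as possible. Check, step by step:
  pool = (2, 2, 2, 2)
  proc-C needs (2, 2, 1, 1) <= (2, 2, 2, 2) -> finishes; pool += (2, 0, 0, 1) = (4, 2, 2, 3)
  proc-I needs (2, 2, 0, 3) <= (4, 2, 2, 3) -> finishes; pool += (3, 2, 0, 2) = (7, 4, 2, 5)
  blocked: proc-F wants (8, 3, 0, 5), pool (7, 4, 2, 5) — not enough type-C units
  blocked: proc-B wants (6, 5, 5, 4), pool (7, 4, 2, 5) — not enough type-D units and type-B units
  blocked: proc-H wants (3, 5, 4, 4), pool (7, 4, 2, 5) — not enough type-D units and type-B units
  blocked: proc-D wants (9, 7, 5, 8), pool (7, 4, 2, 5) — not enough type-C units, type-D units, type-B units and type-A units
  blocked: proc-A wants (6, 4, 6, 3), pool (7, 4, 2, 5) — not enough type-B units
Post-grant, the permanently blocked set is proc-F, proc-B, proc-H, proc-D and proc-A.


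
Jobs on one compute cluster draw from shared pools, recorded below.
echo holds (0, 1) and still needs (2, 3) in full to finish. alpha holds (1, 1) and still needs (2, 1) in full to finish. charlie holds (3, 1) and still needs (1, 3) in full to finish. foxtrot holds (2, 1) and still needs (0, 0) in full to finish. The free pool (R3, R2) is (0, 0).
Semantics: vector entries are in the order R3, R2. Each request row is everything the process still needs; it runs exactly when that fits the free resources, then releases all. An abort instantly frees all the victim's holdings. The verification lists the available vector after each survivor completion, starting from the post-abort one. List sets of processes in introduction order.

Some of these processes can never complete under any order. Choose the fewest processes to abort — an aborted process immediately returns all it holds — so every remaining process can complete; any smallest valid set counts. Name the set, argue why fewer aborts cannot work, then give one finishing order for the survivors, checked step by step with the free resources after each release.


Abort echo.
Key observation: charlie could never have finished before the abort; with (0, 1) returned by echo, it fits at step 3.
No smaller set exists: with zero aborts the deadlock remains.
One survivor order: foxtrot, alpha, charlie. Step-by-step check (post-abort pool first):
  pool = (0, 1)
  foxtrot needs (0, 0) <= (0, 1) -> finishes; pool += (2, 1) = (2, 2)
  alpha needs (2, 1) <= (2, 2) -> finishes; pool += (1, 1) = (3, 3)
  charlie needs (1, 3) <= (3, 3) -> finishes; pool += (3, 1) = (6, 4)


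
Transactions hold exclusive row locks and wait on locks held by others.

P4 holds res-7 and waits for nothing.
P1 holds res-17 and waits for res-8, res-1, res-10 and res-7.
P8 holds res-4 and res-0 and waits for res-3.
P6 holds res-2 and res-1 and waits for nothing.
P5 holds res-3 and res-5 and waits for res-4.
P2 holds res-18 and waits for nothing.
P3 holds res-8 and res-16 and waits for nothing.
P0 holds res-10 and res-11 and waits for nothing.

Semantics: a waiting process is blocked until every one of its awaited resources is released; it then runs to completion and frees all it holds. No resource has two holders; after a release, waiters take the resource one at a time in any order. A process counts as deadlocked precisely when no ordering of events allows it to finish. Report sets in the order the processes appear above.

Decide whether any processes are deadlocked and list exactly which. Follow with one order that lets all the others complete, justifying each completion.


The deadlocked set is P8 and P5.
Key observation: nobody on the ring P8 -> P5 -> P8 can start until another member finishes, which never happens; no other process is dragged down with it.
One completion order for the rest: P2, P6, P3, P0, P4, P1.
Step-by-step check:
  P2: no waits; runs immediately, freeing res-18
  P6: no waits; runs immediately, freeing res-2 and res-1
  P3: no waits; runs immediately, freeing res-8 and res-16
  P0: no waits; runs immediately, freeing res-10 and res-11
  P4: no waits; runs immediately, freeing res-7
  P1: everything it awaited (res-8, res-1, res-10 and res-7) is free; runs, freeing res-17


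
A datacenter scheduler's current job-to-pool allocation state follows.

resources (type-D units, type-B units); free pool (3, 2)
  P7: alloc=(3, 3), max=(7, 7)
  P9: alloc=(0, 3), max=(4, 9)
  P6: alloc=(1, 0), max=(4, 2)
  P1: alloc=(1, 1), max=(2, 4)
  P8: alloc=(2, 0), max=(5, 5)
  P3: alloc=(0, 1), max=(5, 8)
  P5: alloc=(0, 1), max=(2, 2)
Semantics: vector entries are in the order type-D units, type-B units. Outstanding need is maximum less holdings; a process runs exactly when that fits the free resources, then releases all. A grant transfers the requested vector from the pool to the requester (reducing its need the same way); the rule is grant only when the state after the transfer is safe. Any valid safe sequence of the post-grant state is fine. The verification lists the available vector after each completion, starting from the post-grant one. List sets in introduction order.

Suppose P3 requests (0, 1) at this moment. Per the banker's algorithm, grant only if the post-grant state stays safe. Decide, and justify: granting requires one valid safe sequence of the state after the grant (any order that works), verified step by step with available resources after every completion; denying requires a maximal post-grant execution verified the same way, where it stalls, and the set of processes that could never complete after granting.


DENY. Granting would leave the state unsafe.
Key observation: no order helps: past P5, P6, the free pool tops out at (4, 2), below what each blocked process needs in type-B units.
On the post-grant state, P5, P6 is a maximal run — nothing extends it. Walking it through:
  pool = (3, 1)
  P5: need (2, 1) fits (3, 1); releases (0, 1), pool now (3, 2)
  P6: need (3, 2) fits (3, 2); releases (1, 0), pool now (4, 2)
  blocked: P7 wants (4, 4), pool (4, 2) — not enough type-B units
  blocked: P9 wants (4, 6), pool (4, 2) — not enough type-B units
  blocked: P1 wants (1, 3), pool (4, 2) — not enough type-B units
  blocked: P8 wants (3, 5), pool (4, 2) — not enough type-B units
  blocked: P3 wants (5, 6), pool (4, 2) — not enough type-D units and type-B units
Had the request been granted, P7, P9, P1, P8 and P3 could never finish.


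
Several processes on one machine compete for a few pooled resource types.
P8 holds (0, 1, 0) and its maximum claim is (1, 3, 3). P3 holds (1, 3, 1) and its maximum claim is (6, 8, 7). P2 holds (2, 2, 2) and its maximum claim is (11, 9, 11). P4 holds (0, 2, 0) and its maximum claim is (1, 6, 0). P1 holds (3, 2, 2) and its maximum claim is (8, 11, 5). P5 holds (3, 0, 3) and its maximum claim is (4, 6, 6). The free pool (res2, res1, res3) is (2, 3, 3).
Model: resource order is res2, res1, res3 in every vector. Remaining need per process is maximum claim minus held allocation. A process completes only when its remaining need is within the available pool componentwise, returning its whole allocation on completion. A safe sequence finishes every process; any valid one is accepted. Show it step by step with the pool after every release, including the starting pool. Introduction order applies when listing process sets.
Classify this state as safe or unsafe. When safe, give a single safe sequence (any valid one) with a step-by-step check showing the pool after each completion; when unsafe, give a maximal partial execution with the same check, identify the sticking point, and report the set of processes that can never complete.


The state is SAFE; one workable sequence: P8, P4, P5, P3, P1, P2.
Key observation: the first exact fit in this order is P8 — it needs (1, 2, 3) with (2, 3, 3) free, meeting a requested resource to the last unit.
Step-by-step check:
  pool = (2, 3, 3)
  P8: need (1, 2, 3) fits (2, 3, 3); releases (0, 1, 0), pool now (2, 4, 3)
  P4: need (1, 4, 0) fits (2, 4, 3); releases (0, 2, 0), pool now (2, 6, 3)
  P5: need (1, 6, 3) fits (2, 6, 3); releases (3, 0, 3), pool now (5, 6, 6)
  P3: need (5, 5, 6) fits (5, 6, 6); releases (1, 3, 1), pool now (6, 9, 7)
  P1: need (5, 9, 3) fits (6, 9, 7); releases (3, 2, 2), pool now (9, 11, 9)
  P2: need (9, 7, 9) fits (9, 11, 9); releases (2, 2, 2), pool now (11, 13, 11)


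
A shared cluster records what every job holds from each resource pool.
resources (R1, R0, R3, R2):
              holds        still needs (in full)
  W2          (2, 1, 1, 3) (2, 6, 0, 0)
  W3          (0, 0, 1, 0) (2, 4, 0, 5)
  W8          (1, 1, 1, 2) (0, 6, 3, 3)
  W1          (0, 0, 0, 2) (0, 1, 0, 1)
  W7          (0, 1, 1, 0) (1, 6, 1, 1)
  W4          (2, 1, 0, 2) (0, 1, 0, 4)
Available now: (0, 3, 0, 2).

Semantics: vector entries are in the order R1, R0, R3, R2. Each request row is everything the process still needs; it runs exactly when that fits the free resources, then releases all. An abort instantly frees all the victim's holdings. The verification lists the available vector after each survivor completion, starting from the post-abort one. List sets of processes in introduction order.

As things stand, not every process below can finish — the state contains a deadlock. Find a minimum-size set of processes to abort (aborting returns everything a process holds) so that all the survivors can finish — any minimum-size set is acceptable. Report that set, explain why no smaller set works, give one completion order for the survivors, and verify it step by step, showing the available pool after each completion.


Minimum abort set: W2 and W8.
Key observation: W7 was stuck for good until W2 and W8 gave back (3, 2, 2, 5); in the order shown it finishes at step 3.
Minimality, checking each single-abort alternative: W2 alone leaves W8 blocked (short on R0 and R3); W3 alone leaves W2 blocked (short on R0); W8 alone leaves W2 blocked (short on R0); W1 alone leaves W2 blocked (short on R0); W7 alone leaves W2 blocked (short on R0); W4 alone leaves W2 blocked (short on R0).
The survivors complete as W3, W4, W7, W1. Verifying each step (starting from the post-abort pool):
  pool = (3, 5, 2, 7)
  W3: need (2, 4, 0, 5) fits (3, 5, 2, 7); releases (0, 0, 1, 0), pool now (3, 5, 3, 7)
  W4: need (0, 1, 0, 4) fits (3, 5, 3, 7); releases (2, 1, 0, 2), pool now (5, 6, 3, 9)
  W7: need (1, 6, 1, 1) fits (5, 6, 3, 9); releases (0, 1, 1, 0), pool now (5, 7, 4, 9)
  W1: need (0, 1, 0, 1) fits (5, 7, 4, 9); releases (0, 0, 0, 2), pool now (5, 7, 4, 11)


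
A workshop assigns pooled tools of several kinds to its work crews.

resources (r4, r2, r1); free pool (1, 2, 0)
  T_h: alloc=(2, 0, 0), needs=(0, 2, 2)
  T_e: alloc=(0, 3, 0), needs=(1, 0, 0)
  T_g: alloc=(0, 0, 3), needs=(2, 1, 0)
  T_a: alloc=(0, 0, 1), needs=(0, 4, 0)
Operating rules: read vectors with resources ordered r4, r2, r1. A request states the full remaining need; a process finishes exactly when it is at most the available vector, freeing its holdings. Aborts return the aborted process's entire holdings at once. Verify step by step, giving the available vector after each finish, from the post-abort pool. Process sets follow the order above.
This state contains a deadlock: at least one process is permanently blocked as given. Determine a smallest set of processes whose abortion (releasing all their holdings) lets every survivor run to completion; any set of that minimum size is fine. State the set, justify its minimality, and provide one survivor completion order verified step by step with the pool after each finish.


The answer: abort T_h.
Key observation: T_g had no path to completion before; after the abort of T_h ((2, 0, 0) returned), step 1 is where it fits.
Minimality: the empty abort set fails — the state is deadlocked as it stands.
One survivor order: T_g, T_e, T_a. Walking it through (post-abort pool first):
  pool = (3, 2, 0)
  run T_g (needs (2, 1, 0), free (3, 2, 0)); after release of (0, 0, 3) the pool is (3, 2, 3)
  run T_e (needs (1, 0, 0), free (3, 2, 3)); after release of (0, 3, 0) the pool is (3, 5, 3)
  run T_a (needs (0, 4, 0), free (3, 5, 3)); after release of (0, 0, 1) the pool is (3, 5, 4)


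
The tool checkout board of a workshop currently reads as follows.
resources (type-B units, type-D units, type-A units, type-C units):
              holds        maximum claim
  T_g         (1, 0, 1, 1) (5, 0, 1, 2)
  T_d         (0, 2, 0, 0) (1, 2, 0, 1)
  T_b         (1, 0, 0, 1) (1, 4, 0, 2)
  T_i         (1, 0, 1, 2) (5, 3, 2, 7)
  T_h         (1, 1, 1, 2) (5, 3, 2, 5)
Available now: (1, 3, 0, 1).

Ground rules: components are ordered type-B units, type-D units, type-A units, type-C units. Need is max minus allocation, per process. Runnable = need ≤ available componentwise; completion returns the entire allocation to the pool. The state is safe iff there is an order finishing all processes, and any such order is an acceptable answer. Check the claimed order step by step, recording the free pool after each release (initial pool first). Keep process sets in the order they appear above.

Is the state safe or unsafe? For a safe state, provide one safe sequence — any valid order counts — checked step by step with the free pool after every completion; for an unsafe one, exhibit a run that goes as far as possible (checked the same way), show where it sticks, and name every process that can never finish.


UNSAFE.
Key observation: no order helps: past T_d, T_b, the free pool tops out at (2, 5, 0, 2), below what each blocked process needs in type-B units.
Going as far as possible: T_d, T_b; after that, nothing fits. Verifying each step:
  pool = (1, 3, 0, 1)
  run T_d (needs (1, 0, 0, 1), free (1, 3, 0, 1)); after release of (0, 2, 0, 0) the pool is (1, 5, 0, 1)
  run T_b (needs (0, 4, 0, 1), free (1, 5, 0, 1)); after release of (1, 0, 0, 1) the pool is (2, 5, 0, 2)
  T_g cannot run: need (4, 0, 0, 1) vs free (2, 5, 0, 2) (insufficient type-B units)
  T_i cannot run: need (4, 3, 1, 5) vs free (2, 5, 0, 2) (insufficient type-B units, type-A units and type-C units)
  T_h cannot run: need (4, 2, 1, 3) vs free (2, 5, 0, 2) (insufficient type-B units, type-A units and type-C units)
Processes that can never finish: T_g, T_i and T_h.


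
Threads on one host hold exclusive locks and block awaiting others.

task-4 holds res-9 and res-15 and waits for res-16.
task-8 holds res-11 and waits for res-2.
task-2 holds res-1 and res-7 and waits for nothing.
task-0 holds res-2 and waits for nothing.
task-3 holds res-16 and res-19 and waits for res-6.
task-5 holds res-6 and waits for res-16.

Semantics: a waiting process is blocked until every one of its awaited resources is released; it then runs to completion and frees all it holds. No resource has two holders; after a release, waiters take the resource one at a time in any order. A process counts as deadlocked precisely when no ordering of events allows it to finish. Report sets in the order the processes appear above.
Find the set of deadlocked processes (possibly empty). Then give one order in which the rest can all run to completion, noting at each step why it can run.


Deadlocked set: task-4, task-3 and task-5.
Key observation: the wait chain closes on itself along task-3 -> task-5 -> task-3; task-4 waits into the deadlock from upstream.
One completion order for the rest: task-0, task-8, task-2.
Step-by-step check:
  task-0: no waits; runs immediately, freeing res-2
  task-8: everything it awaited (res-2) is free; runs, freeing res-11
  task-2: no waits; runs immediately, freeing res-1 and res-7


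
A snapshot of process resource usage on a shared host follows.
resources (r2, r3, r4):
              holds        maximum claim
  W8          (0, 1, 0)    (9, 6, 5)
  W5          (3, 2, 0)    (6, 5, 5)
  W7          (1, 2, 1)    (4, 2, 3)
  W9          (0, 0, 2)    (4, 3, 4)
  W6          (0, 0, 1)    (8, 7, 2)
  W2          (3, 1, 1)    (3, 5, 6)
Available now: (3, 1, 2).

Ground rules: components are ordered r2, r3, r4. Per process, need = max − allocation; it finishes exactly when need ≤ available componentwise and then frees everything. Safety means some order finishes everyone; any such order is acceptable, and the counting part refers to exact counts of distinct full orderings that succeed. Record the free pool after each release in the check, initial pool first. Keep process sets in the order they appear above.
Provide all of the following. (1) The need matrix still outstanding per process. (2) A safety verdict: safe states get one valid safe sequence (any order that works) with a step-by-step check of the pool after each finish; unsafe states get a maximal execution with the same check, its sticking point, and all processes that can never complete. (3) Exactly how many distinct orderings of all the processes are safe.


(1) Need matrix, components ordered r2, r3, r4:
  W8: (9, 5, 5)
  W5: (3, 3, 5)
  W7: (3, 0, 2)
  W9: (4, 3, 2)
  W6: (8, 7, 1)
  W2: (0, 4, 5)
(2) The state is SAFE; one workable sequence: W7, W9, W5, W2, W8, W6.
Key observation: reading the order forward, W7 is the first process whose need (3, 0, 2) meets the free pool (3, 1, 2) exactly on a resource it requests.
Verifying each step:
  pool = (3, 1, 2)
  W7: need (3, 0, 2) fits (3, 1, 2); releases (1, 2, 1), pool now (4, 3, 3)
  W9: need (4, 3, 2) fits (4, 3, 3); releases (0, 0, 2), pool now (4, 3, 5)
  W5: need (3, 3, 5) fits (4, 3, 5); releases (3, 2, 0), pool now (7, 5, 5)
  W2: need (0, 4, 5) fits (7, 5, 5); releases (3, 1, 1), pool now (10, 6, 6)
  W8: need (9, 5, 5) fits (10, 6, 6); releases (0, 1, 0), pool now (10, 7, 6)
  W6: need (8, 7, 1) fits (10, 7, 6); releases (0, 0, 1), pool now (10, 7, 7)
(3) Exactly 1 of the possible complete orderings is a safe sequence.


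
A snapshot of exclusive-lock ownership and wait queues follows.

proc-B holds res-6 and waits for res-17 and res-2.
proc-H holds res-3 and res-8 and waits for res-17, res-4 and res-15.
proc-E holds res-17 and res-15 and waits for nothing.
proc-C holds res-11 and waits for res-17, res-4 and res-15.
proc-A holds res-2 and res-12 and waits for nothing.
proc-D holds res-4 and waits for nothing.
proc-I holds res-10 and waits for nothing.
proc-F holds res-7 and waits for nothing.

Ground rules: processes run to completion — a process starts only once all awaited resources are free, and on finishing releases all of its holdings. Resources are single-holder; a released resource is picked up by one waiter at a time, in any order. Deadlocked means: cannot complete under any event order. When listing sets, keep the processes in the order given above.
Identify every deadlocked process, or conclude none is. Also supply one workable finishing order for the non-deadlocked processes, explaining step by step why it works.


No process is deadlocked.
Key observation: the wait graph is acyclic; completion cascades from the unblocked processes through everyone else.
A valid finishing order for the others: proc-E, proc-I, proc-D, proc-A, proc-H, proc-B, proc-C, proc-F.
Walking it through:
  proc-E waits on nothing -> runs at once and releases res-17 and res-15
  proc-I waits on nothing -> runs at once and releases res-10
  proc-D waits on nothing -> runs at once and releases res-4
  proc-A waits on nothing -> runs at once and releases res-2 and res-12
  proc-H: everything it awaited (res-17, res-4 and res-15) is free; runs, freeing res-3 and res-8
  proc-B: everything it awaited (res-17 and res-2) is free; runs, freeing res-6
  proc-C: everything it awaited (res-17, res-4 and res-15) is free; runs, freeing res-11
  proc-F waits on nothing -> runs at once and releases res-7


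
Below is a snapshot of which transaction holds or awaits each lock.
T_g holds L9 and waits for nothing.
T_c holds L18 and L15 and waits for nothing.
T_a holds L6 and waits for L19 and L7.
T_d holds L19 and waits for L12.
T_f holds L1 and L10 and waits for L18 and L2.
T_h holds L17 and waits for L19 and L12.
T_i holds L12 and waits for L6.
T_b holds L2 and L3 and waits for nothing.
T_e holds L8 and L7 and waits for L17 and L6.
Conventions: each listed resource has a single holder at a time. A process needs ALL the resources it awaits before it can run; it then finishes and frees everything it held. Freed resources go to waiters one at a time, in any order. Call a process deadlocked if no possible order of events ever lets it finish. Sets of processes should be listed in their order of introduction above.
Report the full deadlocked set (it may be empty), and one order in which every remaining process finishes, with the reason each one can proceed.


Deadlocked set: T_a, T_d, T_h, T_i and T_e.
Key observation: the wait chain closes on itself along T_a -> T_d -> T_i -> T_a; T_h and T_e are caught in further circular waits.
The rest can finish in the order T_b, T_g, T_c, T_f.
Walking it through:
  T_b: no waits; runs immediately, freeing L2 and L3
  T_g: no waits; runs immediately, freeing L9
  T_c: no waits; runs immediately, freeing L18 and L15
  run T_f (all its waits — L18 and L2 — are resolved); releases L1 and L10


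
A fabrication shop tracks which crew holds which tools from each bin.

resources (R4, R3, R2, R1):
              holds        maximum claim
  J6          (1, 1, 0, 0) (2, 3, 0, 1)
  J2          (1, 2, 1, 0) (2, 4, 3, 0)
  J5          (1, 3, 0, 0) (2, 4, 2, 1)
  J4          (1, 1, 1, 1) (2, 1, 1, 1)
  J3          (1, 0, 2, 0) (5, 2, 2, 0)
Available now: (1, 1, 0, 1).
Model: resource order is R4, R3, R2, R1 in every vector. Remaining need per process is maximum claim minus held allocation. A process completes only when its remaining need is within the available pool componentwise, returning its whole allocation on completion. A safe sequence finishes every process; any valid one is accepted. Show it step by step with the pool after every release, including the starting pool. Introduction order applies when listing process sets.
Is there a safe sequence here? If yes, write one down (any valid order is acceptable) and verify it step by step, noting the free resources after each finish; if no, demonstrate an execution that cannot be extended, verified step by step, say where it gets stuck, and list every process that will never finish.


The state is UNSAFE.
Key observation: after J4, J6 the pool peaks at (3, 3, 1, 2), and each blocked process is short somewhere: J2 on R2; J5 on R2; J3 on R4.
The run J4, J6 cannot be extended any further. Check, step by step:
  pool = (1, 1, 0, 1)
  J4 needs (1, 0, 0, 0) <= (1, 1, 0, 1) -> finishes; pool += (1, 1, 1, 1) = (2, 2, 1, 2)
  J6 needs (1, 2, 0, 1) <= (2, 2, 1, 2) -> finishes; pool += (1, 1, 0, 0) = (3, 3, 1, 2)
  J2 still needs (1, 2, 2, 0) but only (3, 3, 1, 2) is free — short on R2
  J5 still needs (1, 1, 2, 1) but only (3, 3, 1, 2) is free — short on R2
  J3 still needs (4, 2, 0, 0) but only (3, 3, 1, 2) is free — short on R4
Never able to finish: J2, J5 and J3.


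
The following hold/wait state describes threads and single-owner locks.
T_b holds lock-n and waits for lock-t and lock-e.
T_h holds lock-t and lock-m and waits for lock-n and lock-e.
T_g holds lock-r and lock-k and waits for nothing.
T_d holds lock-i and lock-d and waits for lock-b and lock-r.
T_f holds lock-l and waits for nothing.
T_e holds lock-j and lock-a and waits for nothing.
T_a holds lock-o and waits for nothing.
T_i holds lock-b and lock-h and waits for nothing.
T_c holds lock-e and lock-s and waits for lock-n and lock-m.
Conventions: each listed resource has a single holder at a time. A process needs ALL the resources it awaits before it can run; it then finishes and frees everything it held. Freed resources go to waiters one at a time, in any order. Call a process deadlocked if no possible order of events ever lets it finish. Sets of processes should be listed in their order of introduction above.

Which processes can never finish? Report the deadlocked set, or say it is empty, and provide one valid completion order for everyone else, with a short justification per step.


Deadlocked: T_b, T_h and T_c.
Key observation: along T_b -> T_h -> T_b, each member waits on what the next one holds — a deadlock; T_c is caught in further circular waits.
One completion order for the rest: T_a, T_g, T_e, T_f, T_i, T_d.
Check, step by step:
  T_a: no waits; runs immediately, freeing lock-o
  T_g: no waits; runs immediately, freeing lock-r and lock-k
  T_e: no waits; runs immediately, freeing lock-j and lock-a
  T_f: no waits; runs immediately, freeing lock-l
  T_i: no waits; runs immediately, freeing lock-b and lock-h
  T_d waits on lock-b and lock-r — all released -> runs and releases lock-i and lock-d


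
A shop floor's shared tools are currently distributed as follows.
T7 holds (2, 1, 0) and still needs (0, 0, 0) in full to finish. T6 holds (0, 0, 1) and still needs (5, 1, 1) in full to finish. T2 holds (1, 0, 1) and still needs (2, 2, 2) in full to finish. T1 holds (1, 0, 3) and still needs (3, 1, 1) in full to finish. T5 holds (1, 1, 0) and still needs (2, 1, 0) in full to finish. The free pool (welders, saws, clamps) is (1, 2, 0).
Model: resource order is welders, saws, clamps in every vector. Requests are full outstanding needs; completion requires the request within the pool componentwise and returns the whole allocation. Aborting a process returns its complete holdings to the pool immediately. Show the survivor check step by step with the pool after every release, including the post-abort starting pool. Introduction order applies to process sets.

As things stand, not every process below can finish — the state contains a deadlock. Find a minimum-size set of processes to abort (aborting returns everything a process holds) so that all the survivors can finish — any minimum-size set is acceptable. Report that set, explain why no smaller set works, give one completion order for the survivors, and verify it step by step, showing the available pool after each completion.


The answer: abort T6.
Key observation: no ordering could ever have run T1 before the abort of T6; with (0, 0, 1) back in the pool it fits at step 2.
No smaller set exists: with zero aborts the deadlock remains.
Survivors finish in the order: T7, T1, T2, T5. Verifying each step (pool after the aborts first):
  pool = (1, 2, 1)
  run T7 (needs (0, 0, 0), free (1, 2, 1)); after release of (2, 1, 0) the pool is (3, 3, 1)
  run T1 (needs (3, 1, 1), free (3, 3, 1)); after release of (1, 0, 3) the pool is (4, 3, 4)
  run T2 (needs (2, 2, 2), free (4, 3, 4)); after release of (1, 0, 1) the pool is (5, 3, 5)
  run T5 (needs (2, 1, 0), free (5, 3, 5)); after release of (1, 1, 0) the pool is (6, 4, 5)


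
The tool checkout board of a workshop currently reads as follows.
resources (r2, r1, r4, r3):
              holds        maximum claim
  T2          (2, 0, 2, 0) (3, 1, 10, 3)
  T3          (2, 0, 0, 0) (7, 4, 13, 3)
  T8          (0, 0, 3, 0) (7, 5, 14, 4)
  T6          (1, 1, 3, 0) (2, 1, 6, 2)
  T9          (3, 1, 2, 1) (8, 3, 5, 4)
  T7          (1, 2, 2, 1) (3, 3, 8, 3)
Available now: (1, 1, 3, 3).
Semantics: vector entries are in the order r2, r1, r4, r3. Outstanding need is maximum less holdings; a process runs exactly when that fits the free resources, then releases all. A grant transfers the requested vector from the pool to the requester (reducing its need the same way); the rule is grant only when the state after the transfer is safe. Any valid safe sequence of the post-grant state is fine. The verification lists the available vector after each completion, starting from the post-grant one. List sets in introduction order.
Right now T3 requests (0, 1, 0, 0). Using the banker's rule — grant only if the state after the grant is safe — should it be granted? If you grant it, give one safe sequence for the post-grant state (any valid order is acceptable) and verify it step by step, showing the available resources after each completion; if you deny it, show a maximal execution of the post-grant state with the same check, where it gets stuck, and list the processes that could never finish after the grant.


DENY — the pretend-granted state is unsafe.
Key observation: after T6, T7, T2, T9 the pool peaks at (8, 4, 12, 5), and each blocked process is short somewhere: T3 on r4; T8 on r1.
Pretend the grant happened; the run T6, T7, T2, T9 goes as far as possible. Step-by-step check:
  pool = (1, 0, 3, 3)
  T6 needs (1, 0, 3, 2) <= (1, 0, 3, 3) -> finishes; pool += (1, 1, 3, 0) = (2, 1, 6, 3)
  T7 needs (2, 1, 6, 2) <= (2, 1, 6, 3) -> finishes; pool += (1, 2, 2, 1) = (3, 3, 8, 4)
  T2 needs (1, 1, 8, 3) <= (3, 3, 8, 4) -> finishes; pool += (2, 0, 2, 0) = (5, 3, 10, 4)
  T9 needs (5, 2, 3, 3) <= (5, 3, 10, 4) -> finishes; pool += (3, 1, 2, 1) = (8, 4, 12, 5)
  blocked: T3 wants (5, 3, 13, 3), pool (8, 4, 12, 5) — not enough r4
  blocked: T8 wants (7, 5, 11, 4), pool (8, 4, 12, 5) — not enough r1
Had the request been granted, T3 and T8 could never finish.


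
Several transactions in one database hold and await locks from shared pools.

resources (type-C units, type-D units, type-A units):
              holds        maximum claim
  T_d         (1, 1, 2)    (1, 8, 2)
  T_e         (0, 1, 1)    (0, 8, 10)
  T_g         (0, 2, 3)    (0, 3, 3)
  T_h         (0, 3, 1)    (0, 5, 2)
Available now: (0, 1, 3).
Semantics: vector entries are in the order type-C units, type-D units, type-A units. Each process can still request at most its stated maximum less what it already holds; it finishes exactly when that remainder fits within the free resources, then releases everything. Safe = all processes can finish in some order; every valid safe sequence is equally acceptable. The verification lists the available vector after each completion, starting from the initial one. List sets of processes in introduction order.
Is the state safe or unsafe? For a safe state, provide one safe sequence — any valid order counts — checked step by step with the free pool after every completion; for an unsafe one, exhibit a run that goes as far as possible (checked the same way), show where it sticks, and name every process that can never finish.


The state is UNSAFE.
Key observation: even finishing T_g, T_h leaves just (0, 6, 7) free — too little type-D units for any of the remaining processes.
Going as far as possible: T_g, T_h; after that, nothing fits. Verifying each step:
  pool = (0, 1, 3)
  T_g needs (0, 1, 0) <= (0, 1, 3) -> finishes; pool += (0, 2, 3) = (0, 3, 6)
  T_h needs (0, 2, 1) <= (0, 3, 6) -> finishes; pool += (0, 3, 1) = (0, 6, 7)
  blocked: T_d wants (0, 7, 0), pool (0, 6, 7) — not enough type-D units
  blocked: T_e wants (0, 7, 9), pool (0, 6, 7) — not enough type-D units and type-A units
Never able to finish: T_d and T_e.


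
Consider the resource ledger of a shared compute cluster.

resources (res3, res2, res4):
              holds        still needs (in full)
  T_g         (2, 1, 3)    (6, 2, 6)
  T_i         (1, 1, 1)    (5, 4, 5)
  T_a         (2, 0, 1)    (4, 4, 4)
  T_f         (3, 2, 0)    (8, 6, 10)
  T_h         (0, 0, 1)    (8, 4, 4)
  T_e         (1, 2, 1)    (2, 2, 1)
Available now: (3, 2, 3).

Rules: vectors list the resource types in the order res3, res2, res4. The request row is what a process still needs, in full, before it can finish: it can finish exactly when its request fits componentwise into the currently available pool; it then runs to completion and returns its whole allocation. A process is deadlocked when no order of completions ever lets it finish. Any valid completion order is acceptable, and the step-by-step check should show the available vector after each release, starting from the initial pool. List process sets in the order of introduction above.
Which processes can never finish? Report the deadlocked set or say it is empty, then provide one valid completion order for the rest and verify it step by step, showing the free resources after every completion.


The deadlocked set is empty.
Key observation: there is always a runnable process — T_e first — so the state unwinds completely.
One completion order for the rest: T_e, T_a, T_i, T_g, T_h, T_f. Step-by-step check:
  pool = (3, 2, 3)
  T_e: need (2, 2, 1) fits (3, 2, 3); releases (1, 2, 1), pool now (4, 4, 4)
  T_a: need (4, 4, 4) fits (4, 4, 4); releases (2, 0, 1), pool now (6, 4, 5)
  T_i: need (5, 4, 5) fits (6, 4, 5); releases (1, 1, 1), pool now (7, 5, 6)
  T_g: need (6, 2, 6) fits (7, 5, 6); releases (2, 1, 3), pool now (9, 6, 9)
  T_h: need (8, 4, 4) fits (9, 6, 9); releases (0, 0, 1), pool now (9, 6, 10)
  T_f: need (8, 6, 10) fits (9, 6, 10); releases (3, 2, 0), pool now (12, 8, 10)
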